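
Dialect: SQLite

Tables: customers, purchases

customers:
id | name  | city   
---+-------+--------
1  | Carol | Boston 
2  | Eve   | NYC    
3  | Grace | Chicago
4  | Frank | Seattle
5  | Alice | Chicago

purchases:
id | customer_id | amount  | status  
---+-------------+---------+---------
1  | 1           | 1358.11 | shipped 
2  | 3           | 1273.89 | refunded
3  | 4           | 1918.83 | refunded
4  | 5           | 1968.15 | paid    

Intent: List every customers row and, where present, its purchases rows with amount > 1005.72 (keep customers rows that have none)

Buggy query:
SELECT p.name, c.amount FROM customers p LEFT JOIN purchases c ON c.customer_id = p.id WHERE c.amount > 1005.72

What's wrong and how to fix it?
Bug: A WHERE condition on the right-hand table after LEFT JOIN drops unmatched parents

Fix: Move the right-table condition into the ON clause so unmatched parents are kept

Corrected query:
SELECT p.name, c.amount FROM customers p LEFT JOIN purchases c ON c.customer_id = p.id AND c.amount > 1005.72

Result:
name  | amount 
------+--------
Carol | 1358.11
Eve   | NULL   
Grace | 1273.89
Frank | 1918.83
Alice | 1968.15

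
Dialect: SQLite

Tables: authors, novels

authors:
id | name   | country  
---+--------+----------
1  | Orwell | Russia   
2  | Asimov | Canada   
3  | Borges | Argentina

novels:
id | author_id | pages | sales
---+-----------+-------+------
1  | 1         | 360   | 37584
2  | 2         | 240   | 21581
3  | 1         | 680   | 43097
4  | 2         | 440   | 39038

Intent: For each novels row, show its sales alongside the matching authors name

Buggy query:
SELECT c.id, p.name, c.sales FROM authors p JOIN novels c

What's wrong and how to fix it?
Bug: Missing join condition: each novels row is matched to all authors rows instead of just its own

Fix: Add ON c.author_id = p.id to the JOIN

Corrected query:
SELECT c.id, p.name, c.sales FROM authors p JOIN novels c ON c.author_id = p.id

Result:
id | name   | sales
---+--------+------
1  | Orwell | 37584
2  | Asimov | 21581
3  | Orwell | 43097
4  | Asimov | 39038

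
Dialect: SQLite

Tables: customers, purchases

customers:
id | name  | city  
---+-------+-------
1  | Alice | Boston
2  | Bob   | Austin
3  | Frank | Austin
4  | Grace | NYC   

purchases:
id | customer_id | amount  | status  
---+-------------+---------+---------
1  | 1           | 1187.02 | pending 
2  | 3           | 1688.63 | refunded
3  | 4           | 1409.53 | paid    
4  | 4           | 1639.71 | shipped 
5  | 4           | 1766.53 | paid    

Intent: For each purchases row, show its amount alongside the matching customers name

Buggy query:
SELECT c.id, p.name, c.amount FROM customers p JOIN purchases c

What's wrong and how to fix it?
Bug: Missing join condition: each purchases row is matched to all customers rows instead of just its own

Fix: Specify the join condition linking the foreign key to the parent id

Corrected query:
SELECT c.id, p.name, c.amount FROM customers p JOIN purchases c ON c.customer_id = p.id

Result:
id | name  | amount 
---+-------+--------
1  | Alice | 1187.02
2  | Frank | 1688.63
3  | Grace | 1409.53
4  | Grace | 1639.71
5  | Grace | 1766.53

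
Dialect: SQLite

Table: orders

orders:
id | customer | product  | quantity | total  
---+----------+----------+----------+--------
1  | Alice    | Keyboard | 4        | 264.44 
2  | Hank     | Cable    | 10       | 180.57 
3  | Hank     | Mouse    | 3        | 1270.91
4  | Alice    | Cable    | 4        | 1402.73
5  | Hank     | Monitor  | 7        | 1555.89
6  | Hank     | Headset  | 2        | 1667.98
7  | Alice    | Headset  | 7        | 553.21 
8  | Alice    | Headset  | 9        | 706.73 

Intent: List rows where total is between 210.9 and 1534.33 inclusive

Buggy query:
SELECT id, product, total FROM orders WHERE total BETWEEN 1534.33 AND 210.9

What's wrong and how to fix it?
Bug: BETWEEN expects the lower bound first; with 1534.33 AND 210.9 the range is empty

Fix: Write BETWEEN 210.9 AND 1534.33

Corrected query:
SELECT id, product, total FROM orders WHERE total BETWEEN 210.9 AND 1534.33

Result:
id | product  | total  
---+----------+--------
1  | Keyboard | 264.44 
3  | Mouse    | 1270.91
4  | Cable    | 1402.73
7  | Headset  | 553.21 
8  | Headset  | 706.73 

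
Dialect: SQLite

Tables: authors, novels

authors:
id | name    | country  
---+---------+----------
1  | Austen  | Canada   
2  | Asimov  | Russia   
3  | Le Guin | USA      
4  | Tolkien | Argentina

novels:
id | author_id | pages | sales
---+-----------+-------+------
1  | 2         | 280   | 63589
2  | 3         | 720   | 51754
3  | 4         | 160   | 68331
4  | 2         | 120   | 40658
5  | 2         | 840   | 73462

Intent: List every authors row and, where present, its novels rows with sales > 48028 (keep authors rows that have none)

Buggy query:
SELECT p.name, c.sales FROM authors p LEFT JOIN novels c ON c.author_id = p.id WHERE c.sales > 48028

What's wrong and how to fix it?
Bug: A WHERE condition on the right-hand table after LEFT JOIN drops unmatched parents

Fix: Move the right-table condition into the ON clause so unmatched parents are kept

Corrected query:
SELECT p.name, c.sales FROM authors p LEFT JOIN novels c ON c.author_id = p.id AND c.sales > 48028

Result:
name    | sales
--------+------
Austen  | NULL 
Asimov  | 63589
Asimov  | 73462
Le Guin | 51754
Tolkien | 68331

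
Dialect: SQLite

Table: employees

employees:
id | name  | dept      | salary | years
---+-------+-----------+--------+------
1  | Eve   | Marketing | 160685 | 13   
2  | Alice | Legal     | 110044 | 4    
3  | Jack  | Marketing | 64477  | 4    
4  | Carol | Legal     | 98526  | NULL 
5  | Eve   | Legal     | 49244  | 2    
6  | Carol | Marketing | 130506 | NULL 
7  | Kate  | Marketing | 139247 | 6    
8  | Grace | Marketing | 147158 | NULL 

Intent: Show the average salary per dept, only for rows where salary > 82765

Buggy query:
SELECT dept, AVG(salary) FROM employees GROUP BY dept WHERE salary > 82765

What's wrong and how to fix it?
Bug: Row-level WHERE must come before GROUP BY in the clause order

Fix: Move the WHERE clause before GROUP BY

Corrected query:
SELECT dept, AVG(salary) FROM employees WHERE salary > 82765 GROUP BY dept

Result:
dept      | AVG(salary)
----------+------------
Legal     | 104285     
Marketing | 144399     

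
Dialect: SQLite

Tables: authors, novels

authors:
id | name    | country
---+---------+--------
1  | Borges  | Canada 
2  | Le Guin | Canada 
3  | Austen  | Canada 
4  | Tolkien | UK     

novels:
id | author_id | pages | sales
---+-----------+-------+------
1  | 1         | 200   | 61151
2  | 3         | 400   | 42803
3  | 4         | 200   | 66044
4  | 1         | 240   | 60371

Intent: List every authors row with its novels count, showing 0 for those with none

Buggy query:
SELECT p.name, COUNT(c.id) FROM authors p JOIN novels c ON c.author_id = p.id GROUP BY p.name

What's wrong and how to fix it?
Bug: An inner join excludes parents with zero children

Fix: Use LEFT JOIN so parents without children still appear (COUNT(c.id) gives 0)

Corrected query:
SELECT p.name, COUNT(c.id) FROM authors p LEFT JOIN novels c ON c.author_id = p.id GROUP BY p.name

Result:
name    | COUNT(c.id)
--------+------------
Austen  | 1          
Borges  | 2          
Le Guin | 0          
Tolkien | 1          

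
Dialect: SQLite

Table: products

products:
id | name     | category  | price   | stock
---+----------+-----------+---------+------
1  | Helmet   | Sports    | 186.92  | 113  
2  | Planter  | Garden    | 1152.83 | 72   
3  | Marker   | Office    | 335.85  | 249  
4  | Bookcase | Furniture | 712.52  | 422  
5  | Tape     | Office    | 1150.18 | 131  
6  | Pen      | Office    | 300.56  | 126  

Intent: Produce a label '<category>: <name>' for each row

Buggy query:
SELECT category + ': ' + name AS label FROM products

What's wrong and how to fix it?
Bug: SQLite uses || for string concatenation; + coerces text to numbers (yielding 0)

Fix: Use the || operator for string concatenation

Corrected query:
SELECT category || ': ' || name AS label FROM products

Result:
label              
-------------------
Sports: Helmet     
Garden: Planter    
Office: Marker     
Furniture: Bookcase
Office: Tape       
Office: Pen        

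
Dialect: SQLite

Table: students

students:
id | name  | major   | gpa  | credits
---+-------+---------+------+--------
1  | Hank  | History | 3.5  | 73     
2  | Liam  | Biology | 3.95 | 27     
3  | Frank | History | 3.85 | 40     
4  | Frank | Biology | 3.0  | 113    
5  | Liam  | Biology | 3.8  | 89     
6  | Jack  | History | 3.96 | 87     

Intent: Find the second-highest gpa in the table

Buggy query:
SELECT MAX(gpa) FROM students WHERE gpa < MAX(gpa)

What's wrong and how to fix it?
Bug: MAX(gpa) on the right of the comparison is an aggregate-in-WHERE error

Fix: Compute the overall MAX in a subquery, then take MAX of rows below it

Corrected query:
SELECT MAX(gpa) FROM students WHERE gpa < (SELECT MAX(gpa) FROM students)

Result:
MAX(gpa)
--------
3.95    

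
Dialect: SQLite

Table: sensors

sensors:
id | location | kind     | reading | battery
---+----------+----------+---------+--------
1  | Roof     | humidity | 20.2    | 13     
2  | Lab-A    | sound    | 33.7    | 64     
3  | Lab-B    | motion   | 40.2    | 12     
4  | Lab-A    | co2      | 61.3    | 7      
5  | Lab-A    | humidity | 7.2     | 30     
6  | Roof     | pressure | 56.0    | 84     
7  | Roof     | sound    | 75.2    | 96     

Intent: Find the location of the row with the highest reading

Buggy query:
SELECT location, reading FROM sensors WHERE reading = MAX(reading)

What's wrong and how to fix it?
Bug: WHERE is evaluated per row; an aggregate over the whole table isn't defined there

Fix: Use a subquery: WHERE reading = (SELECT MAX(reading) FROM sensors)

Corrected query:
SELECT location, reading FROM sensors WHERE reading = (SELECT MAX(reading) FROM sensors)

Result:
location | reading
---------+--------
Roof     | 75.2   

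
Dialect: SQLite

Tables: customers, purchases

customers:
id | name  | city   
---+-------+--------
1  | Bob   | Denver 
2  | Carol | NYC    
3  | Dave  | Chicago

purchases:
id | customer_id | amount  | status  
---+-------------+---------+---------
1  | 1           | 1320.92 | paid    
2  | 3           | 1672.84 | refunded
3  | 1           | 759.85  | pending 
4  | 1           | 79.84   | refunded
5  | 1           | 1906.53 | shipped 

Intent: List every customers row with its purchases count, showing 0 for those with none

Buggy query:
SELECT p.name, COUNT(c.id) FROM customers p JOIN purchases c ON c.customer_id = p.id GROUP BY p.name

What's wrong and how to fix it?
Bug: INNER JOIN drops customers rows that have no matching purchases rows

Fix: Use LEFT JOIN so parents without children still appear (COUNT(c.id) gives 0)

Corrected query:
SELECT p.name, COUNT(c.id) FROM customers p LEFT JOIN purchases c ON c.customer_id = p.id GROUP BY p.name

Result:
name  | COUNT(c.id)
------+------------
Bob   | 4          
Carol | 0          
Dave  | 1          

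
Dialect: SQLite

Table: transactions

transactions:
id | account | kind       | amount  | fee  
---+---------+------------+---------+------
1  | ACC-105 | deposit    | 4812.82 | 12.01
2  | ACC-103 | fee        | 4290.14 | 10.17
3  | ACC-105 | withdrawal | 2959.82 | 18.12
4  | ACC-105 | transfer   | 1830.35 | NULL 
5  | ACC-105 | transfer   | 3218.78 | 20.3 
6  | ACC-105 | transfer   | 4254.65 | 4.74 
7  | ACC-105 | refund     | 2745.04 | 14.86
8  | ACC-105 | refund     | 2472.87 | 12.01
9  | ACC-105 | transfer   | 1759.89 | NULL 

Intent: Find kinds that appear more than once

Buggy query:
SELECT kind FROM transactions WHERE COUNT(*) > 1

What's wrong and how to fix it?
Bug: COUNT(*) is an aggregate and cannot be used in WHERE

Fix: GROUP BY kind, then filter groups with HAVING COUNT(*) > 1

Corrected query:
SELECT kind FROM transactions GROUP BY kind HAVING COUNT(*) > 1

Result:
kind    
--------
refund  
transfer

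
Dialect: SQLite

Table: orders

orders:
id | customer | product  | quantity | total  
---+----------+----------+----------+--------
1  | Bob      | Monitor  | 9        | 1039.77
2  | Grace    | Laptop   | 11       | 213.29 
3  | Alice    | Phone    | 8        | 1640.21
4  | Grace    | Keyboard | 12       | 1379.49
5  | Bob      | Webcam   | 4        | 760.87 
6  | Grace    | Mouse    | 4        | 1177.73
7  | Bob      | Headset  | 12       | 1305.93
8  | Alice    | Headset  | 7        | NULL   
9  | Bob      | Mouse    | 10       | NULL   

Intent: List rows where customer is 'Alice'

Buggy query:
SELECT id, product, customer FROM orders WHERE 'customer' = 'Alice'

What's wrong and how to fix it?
Bug: 'customer' in single quotes is a string literal, not the column; the comparison is literal-vs-literal and never true

Fix: Remove the quotes around the column name (or use double quotes for an identifier)

Corrected query:
SELECT id, product, customer FROM orders WHERE customer = 'Alice'

Result:
id | product | customer
---+---------+---------
3  | Phone   | Alice   
8  | Headset | Alice   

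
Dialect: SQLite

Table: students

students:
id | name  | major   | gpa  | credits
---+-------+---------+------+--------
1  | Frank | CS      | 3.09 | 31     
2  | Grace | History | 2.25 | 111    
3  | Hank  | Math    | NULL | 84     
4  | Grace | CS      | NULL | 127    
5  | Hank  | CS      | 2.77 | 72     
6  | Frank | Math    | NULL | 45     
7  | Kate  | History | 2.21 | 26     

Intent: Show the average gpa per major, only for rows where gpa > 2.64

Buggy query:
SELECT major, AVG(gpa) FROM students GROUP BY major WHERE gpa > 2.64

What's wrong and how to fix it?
Bug: WHERE cannot follow GROUP BY

Fix: Place WHERE between FROM and GROUP BY

Corrected query:
SELECT major, AVG(gpa) FROM students WHERE gpa > 2.64 GROUP BY major

Result:
major | AVG(gpa)
------+---------
CS    | 2.93    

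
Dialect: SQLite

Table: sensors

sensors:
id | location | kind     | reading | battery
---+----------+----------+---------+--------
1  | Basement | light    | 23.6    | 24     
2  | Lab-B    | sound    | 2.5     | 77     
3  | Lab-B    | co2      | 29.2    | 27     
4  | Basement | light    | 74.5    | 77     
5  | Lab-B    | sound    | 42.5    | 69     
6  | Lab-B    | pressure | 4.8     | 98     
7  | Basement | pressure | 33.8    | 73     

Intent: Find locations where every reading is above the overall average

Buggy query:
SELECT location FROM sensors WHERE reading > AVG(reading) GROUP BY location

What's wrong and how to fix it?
Bug: AVG() is an aggregate; it can't sit directly in WHERE

Fix: Compute the overall average in a scalar subquery and compare each group's MIN against it in HAVING

Corrected query:
SELECT location FROM sensors GROUP BY location HAVING MIN(reading) > (SELECT AVG(reading) FROM sensors)

Result:
(no rows)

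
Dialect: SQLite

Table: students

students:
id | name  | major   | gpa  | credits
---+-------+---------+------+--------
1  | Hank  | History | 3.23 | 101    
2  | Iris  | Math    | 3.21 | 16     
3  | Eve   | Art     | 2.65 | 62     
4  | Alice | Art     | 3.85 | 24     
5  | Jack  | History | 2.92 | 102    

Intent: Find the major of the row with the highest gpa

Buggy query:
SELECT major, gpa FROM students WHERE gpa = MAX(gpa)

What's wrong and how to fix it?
Bug: WHERE is evaluated per row; an aggregate over the whole table isn't defined there

Fix: Use a subquery: WHERE gpa = (SELECT MAX(gpa) FROM students)

Corrected query:
SELECT major, gpa FROM students WHERE gpa = (SELECT MAX(gpa) FROM students)

Result:
major | gpa 
------+-----
Art   | 3.85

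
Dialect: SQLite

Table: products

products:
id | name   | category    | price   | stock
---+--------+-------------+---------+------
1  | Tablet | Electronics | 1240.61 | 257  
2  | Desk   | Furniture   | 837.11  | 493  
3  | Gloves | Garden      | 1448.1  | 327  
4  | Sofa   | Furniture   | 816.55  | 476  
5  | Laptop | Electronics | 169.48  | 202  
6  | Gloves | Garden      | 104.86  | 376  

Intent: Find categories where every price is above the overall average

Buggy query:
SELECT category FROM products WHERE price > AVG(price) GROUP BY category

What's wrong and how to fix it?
Bug: AVG() is an aggregate; it can't sit directly in WHERE

Fix: Compute the overall average in a scalar subquery and compare each group's MIN against it in HAVING

Corrected query:
SELECT category FROM products GROUP BY category HAVING MIN(price) > (SELECT AVG(price) FROM products)

Result:
category 
---------
Furniture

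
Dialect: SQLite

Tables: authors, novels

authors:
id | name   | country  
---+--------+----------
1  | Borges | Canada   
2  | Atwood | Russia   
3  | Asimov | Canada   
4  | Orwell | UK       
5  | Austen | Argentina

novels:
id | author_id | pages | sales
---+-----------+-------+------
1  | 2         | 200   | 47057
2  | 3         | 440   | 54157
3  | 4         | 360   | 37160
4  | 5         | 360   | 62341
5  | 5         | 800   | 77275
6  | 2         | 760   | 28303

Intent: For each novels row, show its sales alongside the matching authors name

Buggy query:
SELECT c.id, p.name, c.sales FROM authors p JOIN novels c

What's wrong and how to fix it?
Bug: Missing join condition: each novels row is matched to all authors rows instead of just its own

Fix: Specify the join condition linking the foreign key to the parent id

Corrected query:
SELECT c.id, p.name, c.sales FROM authors p JOIN novels c ON c.author_id = p.id

Result:
id | name   | sales
---+--------+------
1  | Atwood | 47057
2  | Asimov | 54157
3  | Orwell | 37160
4  | Austen | 62341
5  | Austen | 77275
6  | Atwood | 28303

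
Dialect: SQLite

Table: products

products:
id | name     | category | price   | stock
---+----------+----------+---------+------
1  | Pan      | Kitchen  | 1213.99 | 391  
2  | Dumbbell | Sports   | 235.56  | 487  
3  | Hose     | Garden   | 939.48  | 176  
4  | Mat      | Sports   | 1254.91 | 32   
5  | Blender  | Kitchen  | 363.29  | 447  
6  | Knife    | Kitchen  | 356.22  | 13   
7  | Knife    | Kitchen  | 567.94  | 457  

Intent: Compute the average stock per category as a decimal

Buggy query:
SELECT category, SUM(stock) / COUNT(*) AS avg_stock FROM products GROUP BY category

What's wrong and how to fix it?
Bug: SUM(stock) and COUNT(*) are both integers; the division truncates the fractional part

Fix: Cast one side to REAL so the division keeps the fractional part

Corrected query:
SELECT category, SUM(stock) * 1.0 / COUNT(*) AS avg_stock FROM products GROUP BY category

Result:
category | avg_stock
---------+----------
Garden   | 176      
Kitchen  | 327      
Sports   | 259.5    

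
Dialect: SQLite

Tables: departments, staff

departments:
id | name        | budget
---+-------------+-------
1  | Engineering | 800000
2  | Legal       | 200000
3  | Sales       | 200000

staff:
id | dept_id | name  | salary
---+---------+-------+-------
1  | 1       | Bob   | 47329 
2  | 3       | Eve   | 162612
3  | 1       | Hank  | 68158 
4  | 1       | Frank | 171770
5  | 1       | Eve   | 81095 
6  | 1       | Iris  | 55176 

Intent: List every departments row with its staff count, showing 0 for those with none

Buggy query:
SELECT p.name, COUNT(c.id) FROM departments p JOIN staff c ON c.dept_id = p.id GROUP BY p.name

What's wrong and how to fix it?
Bug: An inner join excludes parents with zero children

Fix: Use LEFT JOIN so parents without children still appear (COUNT(c.id) gives 0)

Corrected query:
SELECT p.name, COUNT(c.id) FROM departments p LEFT JOIN staff c ON c.dept_id = p.id GROUP BY p.name

Result:
name        | COUNT(c.id)
------------+------------
Engineering | 5          
Legal       | 0          
Sales       | 1          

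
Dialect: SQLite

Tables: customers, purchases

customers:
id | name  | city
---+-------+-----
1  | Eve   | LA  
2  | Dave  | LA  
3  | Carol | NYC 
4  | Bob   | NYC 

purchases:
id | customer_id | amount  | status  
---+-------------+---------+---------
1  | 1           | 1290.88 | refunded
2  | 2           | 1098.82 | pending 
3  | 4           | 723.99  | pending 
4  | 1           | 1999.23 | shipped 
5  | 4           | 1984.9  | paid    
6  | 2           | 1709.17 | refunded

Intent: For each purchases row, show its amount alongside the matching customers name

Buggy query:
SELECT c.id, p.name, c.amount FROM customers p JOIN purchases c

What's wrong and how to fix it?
Bug: Missing join condition: each purchases row is matched to all customers rows instead of just its own

Fix: Add ON c.customer_id = p.id to the JOIN

Corrected query:
SELECT c.id, p.name, c.amount FROM customers p JOIN purchases c ON c.customer_id = p.id

Result:
id | name | amount 
---+------+--------
1  | Eve  | 1290.88
2  | Dave | 1098.82
3  | Bob  | 723.99 
4  | Eve  | 1999.23
5  | Bob  | 1984.9 
6  | Dave | 1709.17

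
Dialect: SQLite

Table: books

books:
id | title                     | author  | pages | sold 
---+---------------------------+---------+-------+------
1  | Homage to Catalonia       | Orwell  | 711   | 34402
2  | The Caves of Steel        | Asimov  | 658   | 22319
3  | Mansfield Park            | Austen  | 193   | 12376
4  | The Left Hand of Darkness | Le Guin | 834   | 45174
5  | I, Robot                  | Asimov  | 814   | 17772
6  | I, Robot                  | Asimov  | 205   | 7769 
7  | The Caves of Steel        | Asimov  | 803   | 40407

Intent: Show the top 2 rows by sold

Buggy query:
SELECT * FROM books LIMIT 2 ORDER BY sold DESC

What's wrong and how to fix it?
Bug: ORDER BY cannot follow LIMIT; LIMIT is the final clause

Fix: Swap the clauses: ORDER BY first, then LIMIT

Corrected query:
SELECT * FROM books ORDER BY sold DESC LIMIT 2

Result:
id | title                     | author  | pages | sold 
---+---------------------------+---------+-------+------
4  | The Left Hand of Darkness | Le Guin | 834   | 45174
7  | The Caves of Steel        | Asimov  | 803   | 40407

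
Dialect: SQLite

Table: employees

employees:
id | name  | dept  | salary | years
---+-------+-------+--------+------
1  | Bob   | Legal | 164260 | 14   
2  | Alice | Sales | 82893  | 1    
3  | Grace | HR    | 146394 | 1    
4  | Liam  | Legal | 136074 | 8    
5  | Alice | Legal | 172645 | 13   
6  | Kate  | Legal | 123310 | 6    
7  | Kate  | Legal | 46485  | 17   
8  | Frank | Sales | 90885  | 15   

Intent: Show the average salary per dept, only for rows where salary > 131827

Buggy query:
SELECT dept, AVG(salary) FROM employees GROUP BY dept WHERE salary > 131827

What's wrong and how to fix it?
Bug: Row-level WHERE must come before GROUP BY in the clause order

Fix: Place WHERE between FROM and GROUP BY

Corrected query:
SELECT dept, AVG(salary) FROM employees WHERE salary > 131827 GROUP BY dept

Result:
dept  | AVG(salary)  
------+--------------
HR    | 146394       
Legal | 157659.666667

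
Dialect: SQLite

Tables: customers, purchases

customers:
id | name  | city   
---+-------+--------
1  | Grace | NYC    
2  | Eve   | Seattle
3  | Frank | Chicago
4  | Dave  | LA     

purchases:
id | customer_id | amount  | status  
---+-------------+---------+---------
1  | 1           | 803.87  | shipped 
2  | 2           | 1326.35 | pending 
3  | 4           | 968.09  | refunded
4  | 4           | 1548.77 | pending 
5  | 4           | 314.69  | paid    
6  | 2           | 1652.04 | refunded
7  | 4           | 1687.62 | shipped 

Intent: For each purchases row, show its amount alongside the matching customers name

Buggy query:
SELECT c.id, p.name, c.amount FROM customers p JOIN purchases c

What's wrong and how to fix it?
Bug: Missing join condition: each purchases row is matched to all customers rows instead of just its own

Fix: Add ON c.customer_id = p.id to the JOIN

Corrected query:
SELECT c.id, p.name, c.amount FROM customers p JOIN purchases c ON c.customer_id = p.id

Result:
id | name  | amount 
---+-------+--------
1  | Grace | 803.87 
2  | Eve   | 1326.35
3  | Dave  | 968.09 
4  | Dave  | 1548.77
5  | Dave  | 314.69 
6  | Eve   | 1652.04
7  | Dave  | 1687.62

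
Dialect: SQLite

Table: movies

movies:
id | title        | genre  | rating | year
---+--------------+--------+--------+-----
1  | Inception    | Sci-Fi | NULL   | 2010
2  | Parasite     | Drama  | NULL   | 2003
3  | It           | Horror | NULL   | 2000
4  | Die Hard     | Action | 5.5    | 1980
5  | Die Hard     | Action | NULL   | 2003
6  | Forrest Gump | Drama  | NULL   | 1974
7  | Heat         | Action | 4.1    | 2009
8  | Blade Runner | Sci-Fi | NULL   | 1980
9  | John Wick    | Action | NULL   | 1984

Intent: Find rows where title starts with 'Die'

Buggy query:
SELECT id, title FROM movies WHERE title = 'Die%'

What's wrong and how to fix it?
Bug: Wildcards only work with LIKE; '=' treats '%' as a literal character

Fix: Replace '=' with LIKE so 'Die%' is treated as a pattern

Corrected query:
SELECT id, title FROM movies WHERE title LIKE 'Die%'

Result:
id | title   
---+---------
4  | Die Hard
5  | Die Hard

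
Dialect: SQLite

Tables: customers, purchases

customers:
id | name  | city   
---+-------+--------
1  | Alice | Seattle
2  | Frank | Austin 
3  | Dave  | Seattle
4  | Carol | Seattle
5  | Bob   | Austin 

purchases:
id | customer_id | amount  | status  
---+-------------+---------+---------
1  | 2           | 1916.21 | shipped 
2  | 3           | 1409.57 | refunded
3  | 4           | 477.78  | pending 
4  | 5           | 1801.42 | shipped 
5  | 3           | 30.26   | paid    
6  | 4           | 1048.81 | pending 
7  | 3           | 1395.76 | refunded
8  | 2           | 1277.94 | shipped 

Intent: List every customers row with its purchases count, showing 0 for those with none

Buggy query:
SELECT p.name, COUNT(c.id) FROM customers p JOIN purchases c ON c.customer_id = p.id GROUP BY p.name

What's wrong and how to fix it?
Bug: An inner join excludes parents with zero children

Fix: Use LEFT JOIN so parents without children still appear (COUNT(c.id) gives 0)

Corrected query:
SELECT p.name, COUNT(c.id) FROM customers p LEFT JOIN purchases c ON c.customer_id = p.id GROUP BY p.name

Result:
name  | COUNT(c.id)
------+------------
Alice | 0          
Bob   | 1          
Carol | 2          
Dave  | 3          
Frank | 2          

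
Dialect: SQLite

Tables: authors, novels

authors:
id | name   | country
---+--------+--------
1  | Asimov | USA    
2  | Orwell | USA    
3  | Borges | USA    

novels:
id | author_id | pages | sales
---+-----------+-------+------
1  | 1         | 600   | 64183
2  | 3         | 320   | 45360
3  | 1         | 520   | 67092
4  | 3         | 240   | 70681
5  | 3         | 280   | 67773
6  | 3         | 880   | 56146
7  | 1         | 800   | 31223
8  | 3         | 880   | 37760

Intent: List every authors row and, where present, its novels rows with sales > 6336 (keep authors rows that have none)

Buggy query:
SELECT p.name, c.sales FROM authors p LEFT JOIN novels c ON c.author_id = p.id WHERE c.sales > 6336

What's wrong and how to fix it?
Bug: A WHERE condition on the right-hand table after LEFT JOIN drops unmatched parents

Fix: Put 'c.sales > 6336' in the JOIN's ON clause instead of WHERE

Corrected query:
SELECT p.name, c.sales FROM authors p LEFT JOIN novels c ON c.author_id = p.id AND c.sales > 6336

Result:
name   | sales
-------+------
Asimov | 31223
Asimov | 64183
Asimov | 67092
Orwell | NULL 
Borges | 37760
Borges | 45360
Borges | 56146
Borges | 67773
Borges | 70681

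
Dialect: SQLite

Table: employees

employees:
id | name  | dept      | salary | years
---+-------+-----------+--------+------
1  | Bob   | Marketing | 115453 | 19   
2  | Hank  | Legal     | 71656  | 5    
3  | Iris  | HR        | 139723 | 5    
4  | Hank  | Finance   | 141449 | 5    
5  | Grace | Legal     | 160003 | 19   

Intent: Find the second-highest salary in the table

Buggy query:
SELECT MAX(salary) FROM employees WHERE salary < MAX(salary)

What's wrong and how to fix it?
Bug: MAX(salary) on the right of the comparison is an aggregate-in-WHERE error

Fix: Compute the overall MAX in a subquery, then take MAX of rows below it

Corrected query:
SELECT MAX(salary) FROM employees WHERE salary < (SELECT MAX(salary) FROM employees)

Result:
MAX(salary)
-----------
141449     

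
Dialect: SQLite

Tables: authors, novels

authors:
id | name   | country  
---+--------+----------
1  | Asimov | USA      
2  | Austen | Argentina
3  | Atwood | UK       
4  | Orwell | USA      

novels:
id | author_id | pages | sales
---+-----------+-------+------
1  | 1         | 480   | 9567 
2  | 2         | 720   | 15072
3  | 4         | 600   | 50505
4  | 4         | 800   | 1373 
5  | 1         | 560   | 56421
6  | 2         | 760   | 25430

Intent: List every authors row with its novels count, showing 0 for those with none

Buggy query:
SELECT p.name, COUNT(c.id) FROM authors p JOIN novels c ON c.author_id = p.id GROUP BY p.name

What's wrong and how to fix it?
Bug: An inner join excludes parents with zero children

Fix: Switch to LEFT JOIN to retain unmatched parent rows

Corrected query:
SELECT p.name, COUNT(c.id) FROM authors p LEFT JOIN novels c ON c.author_id = p.id GROUP BY p.name

Result:
name   | COUNT(c.id)
-------+------------
Asimov | 2          
Atwood | 0          
Austen | 2          
Orwell | 2          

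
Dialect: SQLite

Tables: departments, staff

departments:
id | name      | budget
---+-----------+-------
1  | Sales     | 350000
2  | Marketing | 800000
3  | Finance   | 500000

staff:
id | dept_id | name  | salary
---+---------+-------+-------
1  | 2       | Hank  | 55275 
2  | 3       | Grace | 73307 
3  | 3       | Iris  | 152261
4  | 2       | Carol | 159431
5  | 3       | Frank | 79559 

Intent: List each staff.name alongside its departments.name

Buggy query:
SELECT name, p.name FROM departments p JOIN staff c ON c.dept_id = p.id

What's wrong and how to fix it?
Bug: Both tables have a 'name' column; the unqualified reference is ambiguous

Fix: Qualify the column with its table alias (c.name)

Corrected query:
SELECT c.name, p.name FROM departments p JOIN staff c ON c.dept_id = p.id

Result:
name  | name     
------+----------
Hank  | Marketing
Grace | Finance  
Iris  | Finance  
Carol | Marketing
Frank | Finance  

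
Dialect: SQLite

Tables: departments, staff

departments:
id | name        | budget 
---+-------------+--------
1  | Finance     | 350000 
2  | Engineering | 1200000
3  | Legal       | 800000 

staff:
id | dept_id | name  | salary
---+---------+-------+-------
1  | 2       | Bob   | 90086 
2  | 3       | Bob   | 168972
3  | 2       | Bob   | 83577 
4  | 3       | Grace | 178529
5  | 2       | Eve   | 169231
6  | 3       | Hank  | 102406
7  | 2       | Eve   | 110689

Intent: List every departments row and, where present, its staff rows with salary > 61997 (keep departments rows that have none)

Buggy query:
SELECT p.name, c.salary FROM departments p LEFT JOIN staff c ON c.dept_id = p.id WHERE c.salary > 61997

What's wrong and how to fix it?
Bug: Filtering c.salary in WHERE discards the NULL rows produced by LEFT JOIN, turning it into an inner join

Fix: Put 'c.salary > 61997' in the JOIN's ON clause instead of WHERE

Corrected query:
SELECT p.name, c.salary FROM departments p LEFT JOIN staff c ON c.dept_id = p.id AND c.salary > 61997

Result:
name        | salary
------------+-------
Finance     | NULL  
Engineering | 83577 
Engineering | 90086 
Engineering | 110689
Engineering | 169231
Legal       | 102406
Legal       | 168972
Legal       | 178529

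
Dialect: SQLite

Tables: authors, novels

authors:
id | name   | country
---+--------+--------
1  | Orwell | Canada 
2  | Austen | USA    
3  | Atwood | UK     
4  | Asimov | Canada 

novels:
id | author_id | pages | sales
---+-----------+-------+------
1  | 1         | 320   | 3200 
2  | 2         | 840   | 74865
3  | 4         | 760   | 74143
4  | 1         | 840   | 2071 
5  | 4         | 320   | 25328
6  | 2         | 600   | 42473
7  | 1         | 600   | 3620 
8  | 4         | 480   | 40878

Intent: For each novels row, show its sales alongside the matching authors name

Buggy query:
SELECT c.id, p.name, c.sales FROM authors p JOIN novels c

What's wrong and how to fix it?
Bug: JOIN with no ON clause produces a cartesian product; every novels row pairs with every authors row

Fix: Specify the join condition linking the foreign key to the parent id

Corrected query:
SELECT c.id, p.name, c.sales FROM authors p JOIN novels c ON c.author_id = p.id

Result:
id | name   | sales
---+--------+------
1  | Orwell | 3200 
2  | Austen | 74865
3  | Asimov | 74143
4  | Orwell | 2071 
5  | Asimov | 25328
6  | Austen | 42473
7  | Orwell | 3620 
8  | Asimov | 40878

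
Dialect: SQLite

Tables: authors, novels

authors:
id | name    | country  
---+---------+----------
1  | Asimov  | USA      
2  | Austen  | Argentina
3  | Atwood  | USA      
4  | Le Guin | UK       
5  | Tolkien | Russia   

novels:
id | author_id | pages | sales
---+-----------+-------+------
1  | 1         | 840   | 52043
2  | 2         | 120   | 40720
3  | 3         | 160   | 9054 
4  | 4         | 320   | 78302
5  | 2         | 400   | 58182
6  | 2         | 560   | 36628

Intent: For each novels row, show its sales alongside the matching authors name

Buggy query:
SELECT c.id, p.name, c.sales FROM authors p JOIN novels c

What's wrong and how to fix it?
Bug: JOIN with no ON clause produces a cartesian product; every novels row pairs with every authors row

Fix: Specify the join condition linking the foreign key to the parent id

Corrected query:
SELECT c.id, p.name, c.sales FROM authors p JOIN novels c ON c.author_id = p.id

Result:
id | name    | sales
---+---------+------
1  | Asimov  | 52043
2  | Austen  | 40720
3  | Atwood  | 9054 
4  | Le Guin | 78302
5  | Austen  | 58182
6  | Austen  | 36628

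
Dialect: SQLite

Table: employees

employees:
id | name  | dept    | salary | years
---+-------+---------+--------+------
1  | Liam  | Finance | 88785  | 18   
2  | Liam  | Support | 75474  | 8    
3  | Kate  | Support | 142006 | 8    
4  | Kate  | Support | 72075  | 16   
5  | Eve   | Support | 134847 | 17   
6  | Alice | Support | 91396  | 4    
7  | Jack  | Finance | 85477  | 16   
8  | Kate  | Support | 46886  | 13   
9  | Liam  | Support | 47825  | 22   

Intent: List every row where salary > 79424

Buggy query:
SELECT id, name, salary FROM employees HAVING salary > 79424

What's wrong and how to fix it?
Bug: This is a non-aggregate query (no GROUP BY, no aggregates), so in SQLite the HAVING clause is invalid here; a row-level condition belongs in WHERE

Fix: Replace HAVING with WHERE since the condition applies to individual rows

Corrected query:
SELECT id, name, salary FROM employees WHERE salary > 79424

Result:
id | name  | salary
---+-------+-------
1  | Liam  | 88785 
3  | Kate  | 142006
5  | Eve   | 134847
6  | Alice | 91396 
7  | Jack  | 85477 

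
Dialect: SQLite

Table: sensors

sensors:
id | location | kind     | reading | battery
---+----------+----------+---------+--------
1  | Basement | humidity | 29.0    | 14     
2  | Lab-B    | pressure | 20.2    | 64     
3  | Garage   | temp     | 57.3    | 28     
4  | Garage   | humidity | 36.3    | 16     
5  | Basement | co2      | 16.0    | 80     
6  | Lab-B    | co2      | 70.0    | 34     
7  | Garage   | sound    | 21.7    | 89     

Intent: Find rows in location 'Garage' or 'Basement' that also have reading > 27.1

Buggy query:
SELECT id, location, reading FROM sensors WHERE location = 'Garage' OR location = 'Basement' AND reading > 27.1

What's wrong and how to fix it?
Bug: AND binds tighter than OR, so this parses as location = 'Garage' OR (location = 'Basement' AND reading > 27.1)

Fix: Add parentheses around the OR so the AND applies to both alternatives

Corrected query:
SELECT id, location, reading FROM sensors WHERE (location = 'Garage' OR location = 'Basement') AND reading > 27.1

Result:
id | location | reading
---+----------+--------
1  | Basement | 29     
3  | Garage   | 57.3   
4  | Garage   | 36.3   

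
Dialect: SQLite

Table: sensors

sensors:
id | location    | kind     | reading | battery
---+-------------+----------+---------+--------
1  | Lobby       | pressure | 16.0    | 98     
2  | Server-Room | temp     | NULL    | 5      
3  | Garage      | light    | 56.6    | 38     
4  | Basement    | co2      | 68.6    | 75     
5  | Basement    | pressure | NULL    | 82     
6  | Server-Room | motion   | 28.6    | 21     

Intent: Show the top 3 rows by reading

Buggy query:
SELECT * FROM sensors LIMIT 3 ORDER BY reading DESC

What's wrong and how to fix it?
Bug: LIMIT must come after ORDER BY

Fix: Sort with ORDER BY, then apply LIMIT

Corrected query:
SELECT * FROM sensors ORDER BY reading DESC LIMIT 3

Result:
id | location    | kind   | reading | battery
---+-------------+--------+---------+--------
4  | Basement    | co2    | 68.6    | 75     
3  | Garage      | light  | 56.6    | 38     
6  | Server-Room | motion | 28.6    | 21     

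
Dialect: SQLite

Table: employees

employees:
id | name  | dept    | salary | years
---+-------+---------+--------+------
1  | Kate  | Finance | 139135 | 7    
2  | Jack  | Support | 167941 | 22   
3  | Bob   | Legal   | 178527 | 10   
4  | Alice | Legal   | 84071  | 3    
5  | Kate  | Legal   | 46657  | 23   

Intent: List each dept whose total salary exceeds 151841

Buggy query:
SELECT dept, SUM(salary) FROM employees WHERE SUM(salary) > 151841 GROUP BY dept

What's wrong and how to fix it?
Bug: WHERE runs before GROUP BY, so aggregates aren't available there

Fix: Move the aggregate condition to a HAVING clause

Corrected query:
SELECT dept, SUM(salary) FROM employees GROUP BY dept HAVING SUM(salary) > 151841

Result:
dept    | SUM(salary)
--------+------------
Legal   | 309255     
Support | 167941     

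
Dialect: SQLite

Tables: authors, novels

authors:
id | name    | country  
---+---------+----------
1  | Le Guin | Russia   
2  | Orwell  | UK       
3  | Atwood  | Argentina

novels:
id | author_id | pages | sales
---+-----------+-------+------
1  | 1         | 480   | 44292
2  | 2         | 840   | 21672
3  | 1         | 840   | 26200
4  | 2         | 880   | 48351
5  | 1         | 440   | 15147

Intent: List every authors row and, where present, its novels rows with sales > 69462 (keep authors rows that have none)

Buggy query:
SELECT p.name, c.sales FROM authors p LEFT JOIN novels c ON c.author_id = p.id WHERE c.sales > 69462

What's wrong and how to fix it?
Bug: Filtering c.sales in WHERE discards the NULL rows produced by LEFT JOIN, turning it into an inner join

Fix: Move the right-table condition into the ON clause so unmatched parents are kept

Corrected query:
SELECT p.name, c.sales FROM authors p LEFT JOIN novels c ON c.author_id = p.id AND c.sales > 69462

Result:
name    | sales
--------+------
Le Guin | NULL 
Orwell  | NULL 
Atwood  | NULL 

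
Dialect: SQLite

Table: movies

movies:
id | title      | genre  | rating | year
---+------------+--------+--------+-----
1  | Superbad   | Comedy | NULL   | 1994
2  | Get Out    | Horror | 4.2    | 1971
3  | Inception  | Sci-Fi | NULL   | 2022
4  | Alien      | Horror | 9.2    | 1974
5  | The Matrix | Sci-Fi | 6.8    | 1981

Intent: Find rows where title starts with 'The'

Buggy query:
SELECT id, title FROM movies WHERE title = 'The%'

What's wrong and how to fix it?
Bug: Wildcards only work with LIKE; '=' treats '%' as a literal character

Fix: Use LIKE for wildcard pattern matching

Corrected query:
SELECT id, title FROM movies WHERE title LIKE 'The%'

Result:
id | title     
---+-----------
5  | The Matrix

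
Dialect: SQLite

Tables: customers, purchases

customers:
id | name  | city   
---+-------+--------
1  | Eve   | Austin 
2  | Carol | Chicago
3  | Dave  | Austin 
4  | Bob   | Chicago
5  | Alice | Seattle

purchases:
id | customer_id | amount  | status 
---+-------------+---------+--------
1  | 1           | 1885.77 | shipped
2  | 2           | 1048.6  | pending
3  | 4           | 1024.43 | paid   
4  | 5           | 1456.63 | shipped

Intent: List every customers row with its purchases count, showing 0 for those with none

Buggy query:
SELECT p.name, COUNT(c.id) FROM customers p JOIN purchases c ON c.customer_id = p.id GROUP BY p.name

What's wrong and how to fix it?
Bug: An inner join excludes parents with zero children

Fix: Use LEFT JOIN so parents without children still appear (COUNT(c.id) gives 0)

Corrected query:
SELECT p.name, COUNT(c.id) FROM customers p LEFT JOIN purchases c ON c.customer_id = p.id GROUP BY p.name

Result:
name  | COUNT(c.id)
------+------------
Alice | 1          
Bob   | 1          
Carol | 1          
Dave  | 0          
Eve   | 1          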